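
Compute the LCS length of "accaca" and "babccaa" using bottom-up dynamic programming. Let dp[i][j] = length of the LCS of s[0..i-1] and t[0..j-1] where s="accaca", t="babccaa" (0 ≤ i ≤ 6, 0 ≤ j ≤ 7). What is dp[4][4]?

   ''  b  a  b  c  c  a  a
''  0  0  0  0  0  0  0  0
 a  0  0  1  1  1  1  1  1
 c  0  0  1  1  2  2  2  2
 c  0  0  1  1  2  3  3  3
 a  0  0  1  1  2  3  4  4
 c  0  0  1  1  2  3  4  4
 a  0  0  1  1  2  3  4  5

2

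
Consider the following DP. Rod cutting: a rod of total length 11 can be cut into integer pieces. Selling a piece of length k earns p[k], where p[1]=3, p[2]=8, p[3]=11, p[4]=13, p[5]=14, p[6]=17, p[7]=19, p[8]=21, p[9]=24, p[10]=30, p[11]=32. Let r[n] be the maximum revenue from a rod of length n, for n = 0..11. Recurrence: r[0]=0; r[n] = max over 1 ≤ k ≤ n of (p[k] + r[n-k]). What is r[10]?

40

   n    0    1    2    3    4    5    6    7    8    9   10   11
r[n]    0    3    8   11   16   19   24   27   32   35   40   43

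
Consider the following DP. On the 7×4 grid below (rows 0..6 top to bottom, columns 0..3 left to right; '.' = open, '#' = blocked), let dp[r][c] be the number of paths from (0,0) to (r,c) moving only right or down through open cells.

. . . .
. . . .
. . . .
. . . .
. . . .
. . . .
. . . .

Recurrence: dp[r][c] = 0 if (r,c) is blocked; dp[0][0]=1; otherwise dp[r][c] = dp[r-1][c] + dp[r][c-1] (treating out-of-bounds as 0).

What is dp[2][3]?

10

r\c   0   1   2   3
  0   1   1   1   1
  1   1   2   3   4
  2   1   3   6  10
  3   1   4  10  20
  4   1   5  15  35
  5   1   6  21  56
  6   1   7  28  84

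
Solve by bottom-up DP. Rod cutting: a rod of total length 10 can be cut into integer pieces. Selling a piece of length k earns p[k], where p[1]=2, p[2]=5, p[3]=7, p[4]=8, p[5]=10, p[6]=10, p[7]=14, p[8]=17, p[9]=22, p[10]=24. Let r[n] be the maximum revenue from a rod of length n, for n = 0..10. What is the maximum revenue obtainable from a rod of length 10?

   n    0    1    2    3    4    5    6    7    8    9   10
r[n]    0    2    5    7   10   12   15   17   20   22   25

25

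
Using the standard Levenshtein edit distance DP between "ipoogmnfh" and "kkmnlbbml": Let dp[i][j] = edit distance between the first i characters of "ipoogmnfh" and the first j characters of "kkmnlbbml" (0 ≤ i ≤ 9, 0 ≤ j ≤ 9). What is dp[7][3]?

6

   ''  k  k  m  n  l  b  b  m  l
''  0  1  2  3  4  5  6  7  8  9
 i  1  1  2  3  4  5  6  7  8  9
 p  2  2  2  3  4  5  6  7  8  9
 o  3  3  3  3  4  5  6  7  8  9
 o  4  4  4  4  4  5  6  7  8  9
 g  5  5  5  5  5  5  6  7  8  9
 m  6  6  6  5  6  6  6  7  7  8
 n  7  7  7  6  5  6  7  7  8  8
 f  8  8  8  7  6  6  7  8  8  9
 h  9  9  9  8  7  7  7  8  9  9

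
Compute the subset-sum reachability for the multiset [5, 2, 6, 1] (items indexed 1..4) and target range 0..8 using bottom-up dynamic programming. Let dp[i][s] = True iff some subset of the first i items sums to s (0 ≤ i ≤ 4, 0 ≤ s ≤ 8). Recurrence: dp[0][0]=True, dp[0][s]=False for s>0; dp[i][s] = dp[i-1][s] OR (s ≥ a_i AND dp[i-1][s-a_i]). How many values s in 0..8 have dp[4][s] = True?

8

i\s   0   1   2   3   4   5   6   7   8
  0   T   F   F   F   F   F   F   F   F
  1   T   F   F   F   F   T   F   F   F
  2   T   F   T   F   F   T   F   T   F
  3   T   F   T   F   F   T   T   T   T
  4   T   T   T   T   F   T   T   T   T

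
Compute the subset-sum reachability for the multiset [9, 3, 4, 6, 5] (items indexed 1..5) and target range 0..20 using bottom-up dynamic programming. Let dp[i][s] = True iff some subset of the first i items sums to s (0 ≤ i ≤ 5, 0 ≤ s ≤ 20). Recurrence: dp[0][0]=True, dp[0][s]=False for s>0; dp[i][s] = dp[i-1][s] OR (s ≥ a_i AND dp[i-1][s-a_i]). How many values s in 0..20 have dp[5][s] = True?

i\s   0   1   2   3   4   5   6   7   8   9  10  11  12  13  14  15  16  17  18  19  20
  0   T   F   F   F   F   F   F   F   F   F   F   F   F   F   F   F   F   F   F   F   F
  1   T   F   F   F   F   F   F   F   F   T   F   F   F   F   F   F   F   F   F   F   F
  2   T   F   F   T   F   F   F   F   F   T   F   F   T   F   F   F   F   F   F   F   F
  3   T   F   F   T   T   F   F   T   F   T   F   F   T   T   F   F   T   F   F   F   F
  4   T   F   F   T   T   F   T   T   F   T   T   F   T   T   F   T   T   F   T   T   F
  5   T   F   F   T   T   T   T   T   T   T   T   T   T   T   T   T   T   T   T   T   T

19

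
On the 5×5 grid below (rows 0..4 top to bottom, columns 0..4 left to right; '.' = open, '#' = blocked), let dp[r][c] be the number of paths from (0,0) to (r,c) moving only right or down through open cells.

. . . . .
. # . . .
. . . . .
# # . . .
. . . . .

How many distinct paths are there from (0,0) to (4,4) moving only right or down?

r\c   0   1   2   3   4
  0   1   1   1   1   1
  1   1   0   1   2   3
  2   1   1   2   4   7
  3   0   0   2   6  13
  4   0   0   2   8  21

21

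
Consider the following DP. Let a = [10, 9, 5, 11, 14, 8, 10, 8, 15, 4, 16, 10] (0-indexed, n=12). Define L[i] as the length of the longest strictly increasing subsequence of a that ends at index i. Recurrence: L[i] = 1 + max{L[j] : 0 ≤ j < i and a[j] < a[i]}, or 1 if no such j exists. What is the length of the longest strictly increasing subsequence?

5

   i    0    1    2    3    4    5    6    7    8    9   10   11
a[i]   10    9    5   11   14    8   10    8   15    4   16   10
L[i]    1    1    1    2    3    2    3    2    4    1    5    3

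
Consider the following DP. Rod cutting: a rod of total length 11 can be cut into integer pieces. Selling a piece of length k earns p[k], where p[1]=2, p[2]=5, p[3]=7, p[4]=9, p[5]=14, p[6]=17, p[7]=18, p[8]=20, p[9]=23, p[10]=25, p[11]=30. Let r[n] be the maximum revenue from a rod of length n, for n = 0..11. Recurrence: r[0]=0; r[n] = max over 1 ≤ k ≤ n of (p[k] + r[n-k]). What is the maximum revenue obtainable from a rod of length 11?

31

   n    0    1    2    3    4    5    6    7    8    9   10   11
r[n]    0    2    5    7   10   14   17   19   22   24   28   31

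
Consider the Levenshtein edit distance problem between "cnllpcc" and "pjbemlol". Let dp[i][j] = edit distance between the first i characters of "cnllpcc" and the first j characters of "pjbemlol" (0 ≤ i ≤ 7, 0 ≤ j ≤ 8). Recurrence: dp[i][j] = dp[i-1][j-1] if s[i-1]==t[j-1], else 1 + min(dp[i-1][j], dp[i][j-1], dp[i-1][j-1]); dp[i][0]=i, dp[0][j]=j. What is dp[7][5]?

   ''  p  j  b  e  m  l  o  l
''  0  1  2  3  4  5  6  7  8
 c  1  1  2  3  4  5  6  7  8
 n  2  2  2  3  4  5  6  7  8
 l  3  3  3  3  4  5  5  6  7
 l  4  4  4  4  4  5  5  6  6
 p  5  4  5  5  5  5  6  6  7
 c  6  5  5  6  6  6  6  7  7
 c  7  6  6  6  7  7  7  7  8

7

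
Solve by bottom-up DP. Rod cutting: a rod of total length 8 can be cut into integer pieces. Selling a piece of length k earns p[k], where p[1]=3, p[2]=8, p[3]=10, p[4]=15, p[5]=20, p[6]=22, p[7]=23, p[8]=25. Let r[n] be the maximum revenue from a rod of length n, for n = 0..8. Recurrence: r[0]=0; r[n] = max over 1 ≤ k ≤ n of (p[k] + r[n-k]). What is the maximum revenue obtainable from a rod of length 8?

   n    0    1    2    3    4    5    6    7    8
r[n]    0    3    8   11   16   20   24   28   32

32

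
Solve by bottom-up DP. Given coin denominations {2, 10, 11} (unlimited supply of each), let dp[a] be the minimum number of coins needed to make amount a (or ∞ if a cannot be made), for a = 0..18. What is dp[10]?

1

 a  0  1  2  3  4  5  6  7  8  9 10 11 12 13 14 15 16 17 18
dp  0  -  1  -  2  -  3  -  4  -  1  1  2  2  3  3  4  4  5
(- denotes ∞ / unreachable)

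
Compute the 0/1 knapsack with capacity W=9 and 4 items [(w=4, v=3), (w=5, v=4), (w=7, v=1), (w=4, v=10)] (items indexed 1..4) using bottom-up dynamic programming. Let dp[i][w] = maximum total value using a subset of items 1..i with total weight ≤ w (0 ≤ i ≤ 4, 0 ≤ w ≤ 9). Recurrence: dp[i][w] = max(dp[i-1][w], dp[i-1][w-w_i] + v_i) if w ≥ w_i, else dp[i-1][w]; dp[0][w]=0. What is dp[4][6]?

10

i\w   0   1   2   3   4   5   6   7   8   9
  0   0   0   0   0   0   0   0   0   0   0
  1   0   0   0   0   3   3   3   3   3   3
  2   0   0   0   0   3   4   4   4   4   7
  3   0   0   0   0   3   4   4   4   4   7
  4   0   0   0   0  10  10  10  10  13  14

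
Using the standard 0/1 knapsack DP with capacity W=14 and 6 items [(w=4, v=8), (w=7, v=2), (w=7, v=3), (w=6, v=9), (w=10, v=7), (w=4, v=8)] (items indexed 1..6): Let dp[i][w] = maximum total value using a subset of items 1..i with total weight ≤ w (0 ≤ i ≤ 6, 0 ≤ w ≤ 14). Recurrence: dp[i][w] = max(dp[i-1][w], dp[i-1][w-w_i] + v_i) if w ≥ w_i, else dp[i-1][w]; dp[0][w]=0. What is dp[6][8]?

i\w   0   1   2   3   4   5   6   7   8   9  10  11  12  13  14
  0   0   0   0   0   0   0   0   0   0   0   0   0   0   0   0
  1   0   0   0   0   8   8   8   8   8   8   8   8   8   8   8
  2   0   0   0   0   8   8   8   8   8   8   8  10  10  10  10
  3   0   0   0   0   8   8   8   8   8   8   8  11  11  11  11
  4   0   0   0   0   8   8   9   9   9   9  17  17  17  17  17
  5   0   0   0   0   8   8   9   9   9   9  17  17  17  17  17
  6   0   0   0   0   8   8   9   9  16  16  17  17  17  17  25

16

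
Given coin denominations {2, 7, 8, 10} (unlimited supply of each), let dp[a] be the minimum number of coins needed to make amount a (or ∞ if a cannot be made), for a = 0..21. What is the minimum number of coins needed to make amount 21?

3

 a  0  1  2  3  4  5  6  7  8  9 10 11 12 13 14 15 16 17 18 19 20 21
dp  0  -  1  -  2  -  3  1  1  2  1  3  2  4  2  2  2  2  2  3  2  3
(- denotes ∞ / unreachable)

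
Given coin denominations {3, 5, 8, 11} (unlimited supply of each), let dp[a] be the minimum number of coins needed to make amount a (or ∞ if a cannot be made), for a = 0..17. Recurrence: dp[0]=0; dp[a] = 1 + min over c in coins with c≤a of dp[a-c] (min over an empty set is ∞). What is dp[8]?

1

 a  0  1  2  3  4  5  6  7  8  9 10 11 12 13 14 15 16 17
dp  0  -  -  1  -  1  2  -  1  3  2  1  4  2  2  3  2  3
(- denotes ∞ / unreachable)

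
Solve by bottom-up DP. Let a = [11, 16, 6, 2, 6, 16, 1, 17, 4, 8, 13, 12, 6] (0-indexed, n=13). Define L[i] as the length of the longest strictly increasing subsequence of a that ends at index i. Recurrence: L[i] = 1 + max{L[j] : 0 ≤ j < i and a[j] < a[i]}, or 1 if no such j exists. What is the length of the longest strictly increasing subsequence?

4

   i    0    1    2    3    4    5    6    7    8    9   10   11   12
a[i]   11   16    6    2    6   16    1   17    4    8   13   12    6
L[i]    1    2    1    1    2    3    1    4    2    3    4    4    3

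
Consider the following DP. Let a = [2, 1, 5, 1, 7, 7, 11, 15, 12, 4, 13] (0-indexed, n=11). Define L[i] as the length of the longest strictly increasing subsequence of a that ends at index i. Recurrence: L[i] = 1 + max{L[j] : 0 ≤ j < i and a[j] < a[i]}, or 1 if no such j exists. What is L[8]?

   i    0    1    2    3    4    5    6    7    8    9   10
a[i]    2    1    5    1    7    7   11   15   12    4   13
L[i]    1    1    2    1    3    3    4    5    5    2    6

5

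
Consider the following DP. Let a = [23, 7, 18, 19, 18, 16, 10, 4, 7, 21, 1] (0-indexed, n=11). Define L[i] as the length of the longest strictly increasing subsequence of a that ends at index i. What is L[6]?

   i    0    1    2    3    4    5    6    7    8    9   10
a[i]   23    7   18   19   18   16   10    4    7   21    1
L[i]    1    1    2    3    2    2    2    1    2    4    1

2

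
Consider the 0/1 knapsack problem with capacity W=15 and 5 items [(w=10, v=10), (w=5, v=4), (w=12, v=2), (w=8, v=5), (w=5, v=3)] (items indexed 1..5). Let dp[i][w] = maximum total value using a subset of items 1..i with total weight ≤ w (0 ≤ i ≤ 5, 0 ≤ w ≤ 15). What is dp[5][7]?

4

i\w   0   1   2   3   4   5   6   7   8   9  10  11  12  13  14  15
  0   0   0   0   0   0   0   0   0   0   0   0   0   0   0   0   0
  1   0   0   0   0   0   0   0   0   0   0  10  10  10  10  10  10
  2   0   0   0   0   0   4   4   4   4   4  10  10  10  10  10  14
  3   0   0   0   0   0   4   4   4   4   4  10  10  10  10  10  14
  4   0   0   0   0   0   4   4   4   5   5  10  10  10  10  10  14
  5   0   0   0   0   0   4   4   4   5   5  10  10  10  10  10  14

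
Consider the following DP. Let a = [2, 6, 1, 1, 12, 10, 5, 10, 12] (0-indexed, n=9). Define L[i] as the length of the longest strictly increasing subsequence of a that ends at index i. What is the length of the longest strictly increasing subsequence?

   i    0    1    2    3    4    5    6    7    8
a[i]    2    6    1    1   12   10    5   10   12
L[i]    1    2    1    1    3    3    2    3    4

4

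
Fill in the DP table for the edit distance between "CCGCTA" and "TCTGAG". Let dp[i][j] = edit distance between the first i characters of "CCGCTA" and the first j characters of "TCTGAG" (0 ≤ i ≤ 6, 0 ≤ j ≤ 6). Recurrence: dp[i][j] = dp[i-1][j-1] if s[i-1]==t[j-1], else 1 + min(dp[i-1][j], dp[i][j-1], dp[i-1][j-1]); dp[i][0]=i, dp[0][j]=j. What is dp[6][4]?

4

   ''  T  C  T  G  A  G
''  0  1  2  3  4  5  6
 C  1  1  1  2  3  4  5
 C  2  2  1  2  3  4  5
 G  3  3  2  2  2  3  4
 C  4  4  3  3  3  3  4
 T  5  4  4  3  4  4  4
 A  6  5  5  4  4  4  5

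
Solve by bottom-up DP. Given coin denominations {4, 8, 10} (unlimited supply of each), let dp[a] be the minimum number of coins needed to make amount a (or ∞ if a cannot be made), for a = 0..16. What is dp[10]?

1

 a  0  1  2  3  4  5  6  7  8  9 10 11 12 13 14 15 16
dp  0  -  -  -  1  -  -  -  1  -  1  -  2  -  2  -  2
(- denotes ∞ / unreachable)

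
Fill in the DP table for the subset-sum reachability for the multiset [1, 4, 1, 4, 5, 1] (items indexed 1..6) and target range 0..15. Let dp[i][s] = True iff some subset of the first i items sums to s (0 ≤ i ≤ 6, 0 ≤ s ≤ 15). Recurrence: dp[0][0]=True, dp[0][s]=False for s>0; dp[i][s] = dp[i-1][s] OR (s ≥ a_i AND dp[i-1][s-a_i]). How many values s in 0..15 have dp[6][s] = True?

i\s   0   1   2   3   4   5   6   7   8   9  10  11  12  13  14  15
  0   T   F   F   F   F   F   F   F   F   F   F   F   F   F   F   F
  1   T   T   F   F   F   F   F   F   F   F   F   F   F   F   F   F
  2   T   T   F   F   T   T   F   F   F   F   F   F   F   F   F   F
  3   T   T   T   F   T   T   T   F   F   F   F   F   F   F   F   F
  4   T   T   T   F   T   T   T   F   T   T   T   F   F   F   F   F
  5   T   T   T   F   T   T   T   T   T   T   T   T   F   T   T   T
  6   T   T   T   T   T   T   T   T   T   T   T   T   T   T   T   T

16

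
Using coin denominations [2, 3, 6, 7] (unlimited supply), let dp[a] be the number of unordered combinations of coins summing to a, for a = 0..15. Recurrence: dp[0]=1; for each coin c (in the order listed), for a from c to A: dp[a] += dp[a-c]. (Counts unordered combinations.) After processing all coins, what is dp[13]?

after  coin     0     1     2     3     4     5     6     7     8     9    10    11    12    13    14    15
          2     1     0     1     0     1     0     1     0     1     0     1     0     1     0     1     0
          3     1     0     1     1     1     1     2     1     2     2     2     2     3     2     3     3
          6     1     0     1     1     1     1     3     1     3     3     3     3     6     3     6     6
          7     1     0     1     1     1     1     3     2     3     4     4     4     7     6     8     9

6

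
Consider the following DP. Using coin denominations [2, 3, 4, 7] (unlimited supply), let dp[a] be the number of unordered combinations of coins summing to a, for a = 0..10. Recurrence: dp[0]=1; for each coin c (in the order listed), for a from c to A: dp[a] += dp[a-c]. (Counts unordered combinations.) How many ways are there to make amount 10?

after  coin     0     1     2     3     4     5     6     7     8     9    10
          2     1     0     1     0     1     0     1     0     1     0     1
          3     1     0     1     1     1     1     2     1     2     2     2
          4     1     0     1     1     2     1     3     2     4     3     5
          7     1     0     1     1     2     1     3     3     4     4     6

6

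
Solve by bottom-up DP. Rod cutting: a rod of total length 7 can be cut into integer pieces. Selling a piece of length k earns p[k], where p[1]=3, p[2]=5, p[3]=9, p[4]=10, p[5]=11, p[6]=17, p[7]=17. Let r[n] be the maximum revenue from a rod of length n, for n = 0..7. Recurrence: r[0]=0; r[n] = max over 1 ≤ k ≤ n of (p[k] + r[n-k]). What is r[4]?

12

   n    0    1    2    3    4    5    6    7
r[n]    0    3    6    9   12   15   18   21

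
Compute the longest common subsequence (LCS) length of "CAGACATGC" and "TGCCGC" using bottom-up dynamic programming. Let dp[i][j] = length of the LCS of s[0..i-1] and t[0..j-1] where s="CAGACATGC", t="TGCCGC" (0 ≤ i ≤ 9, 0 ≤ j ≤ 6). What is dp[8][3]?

   ''  T  G  C  C  G  C
''  0  0  0  0  0  0  0
 C  0  0  0  1  1  1  1
 A  0  0  0  1  1  1  1
 G  0  0  1  1  1  2  2
 A  0  0  1  1  1  2  2
 C  0  0  1  2  2  2  3
 A  0  0  1  2  2  2  3
 T  0  1  1  2  2  2  3
 G  0  1  2  2  2  3  3
 C  0  1  2  3  3  3  4

2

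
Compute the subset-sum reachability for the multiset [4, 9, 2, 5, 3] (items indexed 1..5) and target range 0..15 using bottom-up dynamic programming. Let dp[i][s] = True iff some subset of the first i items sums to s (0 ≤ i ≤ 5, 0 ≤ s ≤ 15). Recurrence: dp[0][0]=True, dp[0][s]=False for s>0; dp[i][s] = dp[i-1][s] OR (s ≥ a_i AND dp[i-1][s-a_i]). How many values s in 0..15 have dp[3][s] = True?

8

i\s   0   1   2   3   4   5   6   7   8   9  10  11  12  13  14  15
  0   T   F   F   F   F   F   F   F   F   F   F   F   F   F   F   F
  1   T   F   F   F   T   F   F   F   F   F   F   F   F   F   F   F
  2   T   F   F   F   T   F   F   F   F   T   F   F   F   T   F   F
  3   T   F   T   F   T   F   T   F   F   T   F   T   F   T   F   T
  4   T   F   T   F   T   T   T   T   F   T   F   T   F   T   T   T
  5   T   F   T   T   T   T   T   T   T   T   T   T   T   T   T   T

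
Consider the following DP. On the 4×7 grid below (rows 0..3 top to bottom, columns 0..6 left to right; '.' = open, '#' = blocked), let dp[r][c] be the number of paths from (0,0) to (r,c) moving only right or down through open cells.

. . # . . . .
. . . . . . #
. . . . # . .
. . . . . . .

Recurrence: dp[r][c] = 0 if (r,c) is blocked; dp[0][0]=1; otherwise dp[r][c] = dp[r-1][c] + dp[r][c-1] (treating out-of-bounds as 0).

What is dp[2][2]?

5

r\c   0   1   2   3   4   5   6
  0   1   1   0   0   0   0   0
  1   1   2   2   2   2   2   0
  2   1   3   5   7   0   2   2
  3   1   4   9  16  16  18  20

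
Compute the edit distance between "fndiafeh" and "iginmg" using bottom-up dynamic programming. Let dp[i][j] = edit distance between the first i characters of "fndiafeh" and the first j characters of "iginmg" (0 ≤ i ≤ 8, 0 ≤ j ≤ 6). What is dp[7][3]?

6

   ''  i  g  i  n  m  g
''  0  1  2  3  4  5  6
 f  1  1  2  3  4  5  6
 n  2  2  2  3  3  4  5
 d  3  3  3  3  4  4  5
 i  4  3  4  3  4  5  5
 a  5  4  4  4  4  5  6
 f  6  5  5  5  5  5  6
 e  7  6  6  6  6  6  6
 h  8  7  7  7  7  7  7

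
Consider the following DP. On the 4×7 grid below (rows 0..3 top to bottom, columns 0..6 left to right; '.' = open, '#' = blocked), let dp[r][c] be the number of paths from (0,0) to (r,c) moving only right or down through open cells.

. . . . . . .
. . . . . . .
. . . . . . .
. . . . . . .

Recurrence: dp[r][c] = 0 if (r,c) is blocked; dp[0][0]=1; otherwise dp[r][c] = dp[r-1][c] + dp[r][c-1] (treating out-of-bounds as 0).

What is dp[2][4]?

15

r\c   0   1   2   3   4   5   6
  0   1   1   1   1   1   1   1
  1   1   2   3   4   5   6   7
  2   1   3   6  10  15  21  28
  3   1   4  10  20  35  56  84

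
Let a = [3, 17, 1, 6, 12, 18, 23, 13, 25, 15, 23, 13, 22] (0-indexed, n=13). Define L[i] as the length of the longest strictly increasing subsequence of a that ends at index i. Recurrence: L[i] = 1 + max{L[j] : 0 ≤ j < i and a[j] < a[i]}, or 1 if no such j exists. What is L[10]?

   i    0    1    2    3    4    5    6    7    8    9   10   11   12
a[i]    3   17    1    6   12   18   23   13   25   15   23   13   22
L[i]    1    2    1    2    3    4    5    4    6    5    6    4    6

6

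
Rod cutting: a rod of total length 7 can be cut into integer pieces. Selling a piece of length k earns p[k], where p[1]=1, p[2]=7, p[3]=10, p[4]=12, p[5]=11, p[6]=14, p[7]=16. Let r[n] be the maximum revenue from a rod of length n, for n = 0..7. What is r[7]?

24

   n    0    1    2    3    4    5    6    7
r[n]    0    1    7   10   14   17   21   24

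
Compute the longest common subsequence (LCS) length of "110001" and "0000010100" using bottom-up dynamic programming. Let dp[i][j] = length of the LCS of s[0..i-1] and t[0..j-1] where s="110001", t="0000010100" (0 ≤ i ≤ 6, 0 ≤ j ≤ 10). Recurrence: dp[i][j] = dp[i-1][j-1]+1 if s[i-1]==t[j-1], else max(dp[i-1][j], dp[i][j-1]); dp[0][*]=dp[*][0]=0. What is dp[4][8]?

   ''  0  0  0  0  0  1  0  1  0  0
''  0  0  0  0  0  0  0  0  0  0  0
 1  0  0  0  0  0  0  1  1  1  1  1
 1  0  0  0  0  0  0  1  1  2  2  2
 0  0  1  1  1  1  1  1  2  2  3  3
 0  0  1  2  2  2  2  2  2  2  3  4
 0  0  1  2  3  3  3  3  3  3  3  4
 1  0  1  2  3  3  3  4  4  4  4  4

2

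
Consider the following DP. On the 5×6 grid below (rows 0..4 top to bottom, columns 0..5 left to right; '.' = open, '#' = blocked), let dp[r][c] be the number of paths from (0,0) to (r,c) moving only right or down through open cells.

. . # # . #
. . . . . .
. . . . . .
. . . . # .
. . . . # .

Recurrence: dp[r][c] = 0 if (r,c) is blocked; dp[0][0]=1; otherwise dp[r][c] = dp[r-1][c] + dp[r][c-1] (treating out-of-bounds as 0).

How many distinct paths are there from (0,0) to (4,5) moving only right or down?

11

r\c   0   1   2   3   4   5
  0   1   1   0   0   0   0
  1   1   2   2   2   2   2
  2   1   3   5   7   9  11
  3   1   4   9  16   0  11
  4   1   5  14  30   0  11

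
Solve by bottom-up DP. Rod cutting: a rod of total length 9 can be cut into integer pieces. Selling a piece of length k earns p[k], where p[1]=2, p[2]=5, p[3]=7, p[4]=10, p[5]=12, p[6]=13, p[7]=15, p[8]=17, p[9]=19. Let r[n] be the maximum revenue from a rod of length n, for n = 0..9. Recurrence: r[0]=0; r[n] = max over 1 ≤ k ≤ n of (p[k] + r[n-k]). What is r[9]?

22

   n    0    1    2    3    4    5    6    7    8    9
r[n]    0    2    5    7   10   12   15   17   20   22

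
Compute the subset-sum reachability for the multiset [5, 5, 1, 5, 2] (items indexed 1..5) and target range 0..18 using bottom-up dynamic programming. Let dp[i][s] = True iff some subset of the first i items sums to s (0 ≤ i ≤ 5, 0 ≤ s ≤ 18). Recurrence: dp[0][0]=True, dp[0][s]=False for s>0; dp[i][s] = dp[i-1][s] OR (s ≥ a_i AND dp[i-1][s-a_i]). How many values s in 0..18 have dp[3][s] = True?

i\s   0   1   2   3   4   5   6   7   8   9  10  11  12  13  14  15  16  17  18
  0   T   F   F   F   F   F   F   F   F   F   F   F   F   F   F   F   F   F   F
  1   T   F   F   F   F   T   F   F   F   F   F   F   F   F   F   F   F   F   F
  2   T   F   F   F   F   T   F   F   F   F   T   F   F   F   F   F   F   F   F
  3   T   T   F   F   F   T   T   F   F   F   T   T   F   F   F   F   F   F   F
  4   T   T   F   F   F   T   T   F   F   F   T   T   F   F   F   T   T   F   F
  5   T   T   T   T   F   T   T   T   T   F   T   T   T   T   F   T   T   T   T

6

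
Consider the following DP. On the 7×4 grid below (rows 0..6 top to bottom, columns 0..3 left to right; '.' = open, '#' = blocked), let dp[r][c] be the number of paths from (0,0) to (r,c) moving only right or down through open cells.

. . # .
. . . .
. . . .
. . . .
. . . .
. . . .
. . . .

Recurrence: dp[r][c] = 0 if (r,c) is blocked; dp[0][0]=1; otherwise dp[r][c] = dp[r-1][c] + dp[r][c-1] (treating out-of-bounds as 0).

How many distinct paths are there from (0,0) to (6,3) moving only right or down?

77

r\c   0   1   2   3
  0   1   1   0   0
  1   1   2   2   2
  2   1   3   5   7
  3   1   4   9  16
  4   1   5  14  30
  5   1   6  20  50
  6   1   7  27  77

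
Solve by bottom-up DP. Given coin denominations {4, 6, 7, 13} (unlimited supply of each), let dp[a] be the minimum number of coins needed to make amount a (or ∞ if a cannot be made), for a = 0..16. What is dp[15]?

3

 a  0  1  2  3  4  5  6  7  8  9 10 11 12 13 14 15 16
dp  0  -  -  -  1  -  1  1  2  -  2  2  2  1  2  3  3
(- denotes ∞ / unreachable)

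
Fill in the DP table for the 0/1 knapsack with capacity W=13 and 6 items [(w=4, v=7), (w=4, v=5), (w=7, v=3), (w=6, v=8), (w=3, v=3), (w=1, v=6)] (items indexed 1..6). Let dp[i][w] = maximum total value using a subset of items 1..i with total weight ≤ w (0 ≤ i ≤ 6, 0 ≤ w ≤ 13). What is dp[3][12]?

12

i\w   0   1   2   3   4   5   6   7   8   9  10  11  12  13
  0   0   0   0   0   0   0   0   0   0   0   0   0   0   0
  1   0   0   0   0   7   7   7   7   7   7   7   7   7   7
  2   0   0   0   0   7   7   7   7  12  12  12  12  12  12
  3   0   0   0   0   7   7   7   7  12  12  12  12  12  12
  4   0   0   0   0   7   7   8   8  12  12  15  15  15  15
  5   0   0   0   3   7   7   8  10  12  12  15  15  15  18
  6   0   6   6   6   9  13  13  14  16  18  18  21  21  21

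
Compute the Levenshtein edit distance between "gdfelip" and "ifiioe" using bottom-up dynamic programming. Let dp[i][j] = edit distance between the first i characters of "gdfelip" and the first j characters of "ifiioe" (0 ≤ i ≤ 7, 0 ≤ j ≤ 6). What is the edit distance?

   ''  i  f  i  i  o  e
''  0  1  2  3  4  5  6
 g  1  1  2  3  4  5  6
 d  2  2  2  3  4  5  6
 f  3  3  2  3  4  5  6
 e  4  4  3  3  4  5  5
 l  5  5  4  4  4  5  6
 i  6  5  5  4  4  5  6
 p  7  6  6  5  5  5  6

6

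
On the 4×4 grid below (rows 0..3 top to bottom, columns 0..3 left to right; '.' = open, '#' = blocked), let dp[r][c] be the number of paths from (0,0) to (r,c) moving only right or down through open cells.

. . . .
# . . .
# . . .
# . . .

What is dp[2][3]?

6

r\c   0   1   2   3
  0   1   1   1   1
  1   0   1   2   3
  2   0   1   3   6
  3   0   1   4  10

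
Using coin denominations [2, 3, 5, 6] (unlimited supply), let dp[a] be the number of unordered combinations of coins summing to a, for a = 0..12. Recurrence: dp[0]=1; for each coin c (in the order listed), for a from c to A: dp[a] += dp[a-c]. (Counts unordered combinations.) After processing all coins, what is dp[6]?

after  coin     0     1     2     3     4     5     6     7     8     9    10    11    12
          2     1     0     1     0     1     0     1     0     1     0     1     0     1
          3     1     0     1     1     1     1     2     1     2     2     2     2     3
          5     1     0     1     1     1     2     2     2     3     3     4     4     5
          6     1     0     1     1     1     2     3     2     4     4     5     6     8

3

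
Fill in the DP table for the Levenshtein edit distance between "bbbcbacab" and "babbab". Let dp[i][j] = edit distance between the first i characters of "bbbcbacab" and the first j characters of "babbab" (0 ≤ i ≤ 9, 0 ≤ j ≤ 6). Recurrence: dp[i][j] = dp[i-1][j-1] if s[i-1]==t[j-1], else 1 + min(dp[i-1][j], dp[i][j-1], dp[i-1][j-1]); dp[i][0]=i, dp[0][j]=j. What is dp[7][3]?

   ''  b  a  b  b  a  b
''  0  1  2  3  4  5  6
 b  1  0  1  2  3  4  5
 b  2  1  1  1  2  3  4
 b  3  2  2  1  1  2  3
 c  4  3  3  2  2  2  3
 b  5  4  4  3  2  3  2
 a  6  5  4  4  3  2  3
 c  7  6  5  5  4  3  3
 a  8  7  6  6  5  4  4
 b  9  8  7  6  6  5  4

5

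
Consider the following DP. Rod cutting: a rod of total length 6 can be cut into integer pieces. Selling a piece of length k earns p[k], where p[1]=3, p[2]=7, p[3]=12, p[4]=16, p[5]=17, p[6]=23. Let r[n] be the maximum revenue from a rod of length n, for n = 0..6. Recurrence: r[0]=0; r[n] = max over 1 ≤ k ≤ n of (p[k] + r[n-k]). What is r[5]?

19

   n    0    1    2    3    4    5    6
r[n]    0    3    7   12   16   19   24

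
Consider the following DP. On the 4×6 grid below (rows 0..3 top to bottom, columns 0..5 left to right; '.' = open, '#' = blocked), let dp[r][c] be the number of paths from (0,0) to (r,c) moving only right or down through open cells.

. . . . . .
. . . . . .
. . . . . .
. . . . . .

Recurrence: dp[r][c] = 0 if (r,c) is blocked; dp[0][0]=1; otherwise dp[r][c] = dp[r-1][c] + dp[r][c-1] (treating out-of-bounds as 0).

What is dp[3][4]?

r\c   0   1   2   3   4   5
  0   1   1   1   1   1   1
  1   1   2   3   4   5   6
  2   1   3   6  10  15  21
  3   1   4  10  20  35  56

35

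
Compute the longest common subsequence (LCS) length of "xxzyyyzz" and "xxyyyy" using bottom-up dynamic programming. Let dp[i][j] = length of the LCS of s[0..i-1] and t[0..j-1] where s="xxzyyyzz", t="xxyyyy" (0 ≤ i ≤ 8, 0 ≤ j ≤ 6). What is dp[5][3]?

3

   ''  x  x  y  y  y  y
''  0  0  0  0  0  0  0
 x  0  1  1  1  1  1  1
 x  0  1  2  2  2  2  2
 z  0  1  2  2  2  2  2
 y  0  1  2  3  3  3  3
 y  0  1  2  3  4  4  4
 y  0  1  2  3  4  5  5
 z  0  1  2  3  4  5  5
 z  0  1  2  3  4  5  5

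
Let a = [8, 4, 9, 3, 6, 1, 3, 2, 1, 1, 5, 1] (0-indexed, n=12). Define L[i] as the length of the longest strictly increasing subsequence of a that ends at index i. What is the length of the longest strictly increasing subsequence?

3

   i    0    1    2    3    4    5    6    7    8    9   10   11
a[i]    8    4    9    3    6    1    3    2    1    1    5    1
L[i]    1    1    2    1    2    1    2    2    1    1    3    1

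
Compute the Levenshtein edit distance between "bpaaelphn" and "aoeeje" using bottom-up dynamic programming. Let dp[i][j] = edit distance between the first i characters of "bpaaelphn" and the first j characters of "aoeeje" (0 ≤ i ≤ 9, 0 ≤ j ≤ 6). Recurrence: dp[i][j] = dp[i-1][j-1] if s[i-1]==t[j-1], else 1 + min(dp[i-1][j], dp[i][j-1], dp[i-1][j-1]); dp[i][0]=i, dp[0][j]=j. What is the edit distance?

   ''  a  o  e  e  j  e
''  0  1  2  3  4  5  6
 b  1  1  2  3  4  5  6
 p  2  2  2  3  4  5  6
 a  3  2  3  3  4  5  6
 a  4  3  3  4  4  5  6
 e  5  4  4  3  4  5  5
 l  6  5  5  4  4  5  6
 p  7  6  6  5  5  5  6
 h  8  7  7  6  6  6  6
 n  9  8  8  7  7  7  7

7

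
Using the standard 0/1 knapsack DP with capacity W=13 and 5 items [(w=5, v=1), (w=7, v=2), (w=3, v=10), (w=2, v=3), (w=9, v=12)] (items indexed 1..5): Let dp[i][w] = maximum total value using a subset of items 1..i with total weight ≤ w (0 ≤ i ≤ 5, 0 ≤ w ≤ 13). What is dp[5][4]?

i\w   0   1   2   3   4   5   6   7   8   9  10  11  12  13
  0   0   0   0   0   0   0   0   0   0   0   0   0   0   0
  1   0   0   0   0   0   1   1   1   1   1   1   1   1   1
  2   0   0   0   0   0   1   1   2   2   2   2   2   3   3
  3   0   0   0  10  10  10  10  10  11  11  12  12  12  12
  4   0   0   3  10  10  13  13  13  13  13  14  14  15  15
  5   0   0   3  10  10  13  13  13  13  13  14  15  22  22

10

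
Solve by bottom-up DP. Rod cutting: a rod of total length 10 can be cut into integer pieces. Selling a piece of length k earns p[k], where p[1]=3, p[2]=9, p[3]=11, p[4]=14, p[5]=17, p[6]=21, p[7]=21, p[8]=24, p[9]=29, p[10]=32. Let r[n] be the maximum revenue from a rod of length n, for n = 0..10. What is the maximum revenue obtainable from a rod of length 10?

45

   n    0    1    2    3    4    5    6    7    8    9   10
r[n]    0    3    9   12   18   21   27   30   36   39   45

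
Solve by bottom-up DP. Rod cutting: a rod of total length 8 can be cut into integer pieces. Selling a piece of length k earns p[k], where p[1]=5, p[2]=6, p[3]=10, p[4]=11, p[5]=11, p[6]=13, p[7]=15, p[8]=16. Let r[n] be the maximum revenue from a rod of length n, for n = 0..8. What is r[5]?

25

   n    0    1    2    3    4    5    6    7    8
r[n]    0    5   10   15   20   25   30   35   40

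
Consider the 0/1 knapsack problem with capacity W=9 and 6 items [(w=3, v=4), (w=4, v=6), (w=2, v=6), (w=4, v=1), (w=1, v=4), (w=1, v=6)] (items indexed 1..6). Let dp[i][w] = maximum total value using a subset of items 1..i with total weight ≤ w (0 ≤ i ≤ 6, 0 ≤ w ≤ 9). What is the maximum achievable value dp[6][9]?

22

i\w   0   1   2   3   4   5   6   7   8   9
  0   0   0   0   0   0   0   0   0   0   0
  1   0   0   0   4   4   4   4   4   4   4
  2   0   0   0   4   6   6   6  10  10  10
  3   0   0   6   6   6  10  12  12  12  16
  4   0   0   6   6   6  10  12  12  12  16
  5   0   4   6  10  10  10  14  16  16  16
  6   0   6  10  12  16  16  16  20  22  22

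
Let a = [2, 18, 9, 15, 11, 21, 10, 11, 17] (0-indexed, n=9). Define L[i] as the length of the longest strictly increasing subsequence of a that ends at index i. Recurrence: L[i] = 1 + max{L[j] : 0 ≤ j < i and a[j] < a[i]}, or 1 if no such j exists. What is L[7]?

4

   i    0    1    2    3    4    5    6    7    8
a[i]    2   18    9   15   11   21   10   11   17
L[i]    1    2    2    3    3    4    3    4    5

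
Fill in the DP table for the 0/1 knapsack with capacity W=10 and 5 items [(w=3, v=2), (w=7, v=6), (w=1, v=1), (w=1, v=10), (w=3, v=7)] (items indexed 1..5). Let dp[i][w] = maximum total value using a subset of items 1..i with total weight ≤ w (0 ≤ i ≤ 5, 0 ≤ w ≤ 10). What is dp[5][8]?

20

i\w   0   1   2   3   4   5   6   7   8   9  10
  0   0   0   0   0   0   0   0   0   0   0   0
  1   0   0   0   2   2   2   2   2   2   2   2
  2   0   0   0   2   2   2   2   6   6   6   8
  3   0   1   1   2   3   3   3   6   7   7   8
  4   0  10  11  11  12  13  13  13  16  17  17
  5   0  10  11  11  17  18  18  19  20  20  20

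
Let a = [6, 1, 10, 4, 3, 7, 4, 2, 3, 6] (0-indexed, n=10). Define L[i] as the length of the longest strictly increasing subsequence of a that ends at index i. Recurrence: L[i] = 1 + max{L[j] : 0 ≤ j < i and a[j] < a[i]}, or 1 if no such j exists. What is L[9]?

4

   i    0    1    2    3    4    5    6    7    8    9
a[i]    6    1   10    4    3    7    4    2    3    6
L[i]    1    1    2    2    2    3    3    2    3    4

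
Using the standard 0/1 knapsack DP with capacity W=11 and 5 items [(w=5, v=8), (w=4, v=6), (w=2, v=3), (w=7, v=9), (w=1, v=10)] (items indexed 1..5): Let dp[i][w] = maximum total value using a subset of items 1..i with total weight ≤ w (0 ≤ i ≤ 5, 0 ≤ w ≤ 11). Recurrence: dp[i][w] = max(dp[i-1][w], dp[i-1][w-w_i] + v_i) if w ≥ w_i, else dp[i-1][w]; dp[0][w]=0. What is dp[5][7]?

i\w   0   1   2   3   4   5   6   7   8   9  10  11
  0   0   0   0   0   0   0   0   0   0   0   0   0
  1   0   0   0   0   0   8   8   8   8   8   8   8
  2   0   0   0   0   6   8   8   8   8  14  14  14
  3   0   0   3   3   6   8   9  11  11  14  14  17
  4   0   0   3   3   6   8   9  11  11  14  14  17
  5   0  10  10  13  13  16  18  19  21  21  24  24

19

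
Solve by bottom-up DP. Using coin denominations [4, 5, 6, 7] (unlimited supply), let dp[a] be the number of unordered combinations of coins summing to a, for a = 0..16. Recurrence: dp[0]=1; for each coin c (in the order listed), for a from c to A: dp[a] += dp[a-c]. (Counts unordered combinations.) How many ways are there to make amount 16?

4

after  coin     0     1     2     3     4     5     6     7     8     9    10    11    12    13    14    15    16
          4     1     0     0     0     1     0     0     0     1     0     0     0     1     0     0     0     1
          5     1     0     0     0     1     1     0     0     1     1     1     0     1     1     1     1     1
          6     1     0     0     0     1     1     1     0     1     1     2     1     2     1     2     2     3
          7     1     0     0     0     1     1     1     1     1     1     2     2     3     2     3     3     4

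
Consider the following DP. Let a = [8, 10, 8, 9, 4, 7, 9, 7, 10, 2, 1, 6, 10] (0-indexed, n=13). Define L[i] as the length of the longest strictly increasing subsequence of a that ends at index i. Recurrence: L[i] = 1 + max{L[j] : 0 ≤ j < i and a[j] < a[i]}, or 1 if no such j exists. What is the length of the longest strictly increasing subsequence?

4

   i    0    1    2    3    4    5    6    7    8    9   10   11   12
a[i]    8   10    8    9    4    7    9    7   10    2    1    6   10
L[i]    1    2    1    2    1    2    3    2    4    1    1    2    4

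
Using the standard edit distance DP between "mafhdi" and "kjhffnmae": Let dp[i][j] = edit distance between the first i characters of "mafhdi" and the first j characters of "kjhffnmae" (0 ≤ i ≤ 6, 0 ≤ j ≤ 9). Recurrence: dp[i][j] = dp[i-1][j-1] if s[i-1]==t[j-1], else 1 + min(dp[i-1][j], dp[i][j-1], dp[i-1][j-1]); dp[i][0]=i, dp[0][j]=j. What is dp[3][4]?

   ''  k  j  h  f  f  n  m  a  e
''  0  1  2  3  4  5  6  7  8  9
 m  1  1  2  3  4  5  6  6  7  8
 a  2  2  2  3  4  5  6  7  6  7
 f  3  3  3  3  3  4  5  6  7  7
 h  4  4  4  3  4  4  5  6  7  8
 d  5  5  5  4  4  5  5  6  7  8
 i  6  6  6  5  5  5  6  6  7  8

3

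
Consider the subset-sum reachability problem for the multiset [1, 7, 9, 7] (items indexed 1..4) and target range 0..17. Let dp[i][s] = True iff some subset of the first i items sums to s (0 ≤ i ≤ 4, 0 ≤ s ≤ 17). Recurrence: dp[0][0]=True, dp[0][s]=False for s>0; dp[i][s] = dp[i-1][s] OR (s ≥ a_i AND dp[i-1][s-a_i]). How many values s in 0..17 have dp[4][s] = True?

i\s   0   1   2   3   4   5   6   7   8   9  10  11  12  13  14  15  16  17
  0   T   F   F   F   F   F   F   F   F   F   F   F   F   F   F   F   F   F
  1   T   T   F   F   F   F   F   F   F   F   F   F   F   F   F   F   F   F
  2   T   T   F   F   F   F   F   T   T   F   F   F   F   F   F   F   F   F
  3   T   T   F   F   F   F   F   T   T   T   T   F   F   F   F   F   T   T
  4   T   T   F   F   F   F   F   T   T   T   T   F   F   F   T   T   T   T

10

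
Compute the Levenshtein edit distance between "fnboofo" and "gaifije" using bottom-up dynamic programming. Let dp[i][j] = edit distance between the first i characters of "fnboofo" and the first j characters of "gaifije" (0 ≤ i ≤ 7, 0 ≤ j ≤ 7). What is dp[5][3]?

5

   ''  g  a  i  f  i  j  e
''  0  1  2  3  4  5  6  7
 f  1  1  2  3  3  4  5  6
 n  2  2  2  3  4  4  5  6
 b  3  3  3  3  4  5  5  6
 o  4  4  4  4  4  5  6  6
 o  5  5  5  5  5  5  6  7
 f  6  6  6  6  5  6  6  7
 o  7  7  7  7  6  6  7  7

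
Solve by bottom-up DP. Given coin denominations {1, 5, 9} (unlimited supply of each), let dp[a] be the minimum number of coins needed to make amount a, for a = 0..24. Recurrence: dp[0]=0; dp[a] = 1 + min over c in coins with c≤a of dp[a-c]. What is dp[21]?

5

 a  0  1  2  3  4  5  6  7  8  9 10 11 12 13 14 15 16 17 18 19 20 21 22 23 24
dp  0  1  2  3  4  1  2  3  4  1  2  3  4  5  2  3  4  5  2  3  4  5  6  3  4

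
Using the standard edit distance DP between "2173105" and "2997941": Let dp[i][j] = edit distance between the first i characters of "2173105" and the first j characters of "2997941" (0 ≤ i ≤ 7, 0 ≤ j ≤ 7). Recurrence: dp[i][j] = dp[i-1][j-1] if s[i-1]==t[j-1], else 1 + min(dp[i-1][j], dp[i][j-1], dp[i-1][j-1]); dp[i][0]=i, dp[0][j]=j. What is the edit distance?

   ''  2  9  9  7  9  4  1
''  0  1  2  3  4  5  6  7
 2  1  0  1  2  3  4  5  6
 1  2  1  1  2  3  4  5  5
 7  3  2  2  2  2  3  4  5
 3  4  3  3  3  3  3  4  5
 1  5  4  4  4  4  4  4  4
 0  6  5  5  5  5  5  5  5
 5  7  6  6  6  6  6  6  6

6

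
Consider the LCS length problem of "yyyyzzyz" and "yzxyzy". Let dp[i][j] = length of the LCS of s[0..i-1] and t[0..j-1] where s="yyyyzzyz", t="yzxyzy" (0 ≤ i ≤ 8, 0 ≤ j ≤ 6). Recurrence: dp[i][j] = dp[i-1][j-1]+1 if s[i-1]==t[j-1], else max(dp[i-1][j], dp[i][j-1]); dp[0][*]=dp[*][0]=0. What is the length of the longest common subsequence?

   ''  y  z  x  y  z  y
''  0  0  0  0  0  0  0
 y  0  1  1  1  1  1  1
 y  0  1  1  1  2  2  2
 y  0  1  1  1  2  2  3
 y  0  1  1  1  2  2  3
 z  0  1  2  2  2  3  3
 z  0  1  2  2  2  3  3
 y  0  1  2  2  3  3  4
 z  0  1  2  2  3  4  4

4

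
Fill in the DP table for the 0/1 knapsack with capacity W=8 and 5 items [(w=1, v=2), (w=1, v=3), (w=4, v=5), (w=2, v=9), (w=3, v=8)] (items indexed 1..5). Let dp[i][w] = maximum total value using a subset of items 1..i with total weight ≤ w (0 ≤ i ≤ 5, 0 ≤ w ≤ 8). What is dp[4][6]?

i\w   0   1   2   3   4   5   6   7   8
  0   0   0   0   0   0   0   0   0   0
  1   0   2   2   2   2   2   2   2   2
  2   0   3   5   5   5   5   5   5   5
  3   0   3   5   5   5   8  10  10  10
  4   0   3   9  12  14  14  14  17  19
  5   0   3   9  12  14  17  20  22  22

14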